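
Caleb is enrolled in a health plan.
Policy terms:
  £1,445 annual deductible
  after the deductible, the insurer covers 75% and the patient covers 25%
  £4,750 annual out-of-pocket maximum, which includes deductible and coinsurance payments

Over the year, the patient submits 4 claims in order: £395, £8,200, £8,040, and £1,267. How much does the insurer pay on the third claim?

Bill 1, £395: entire amount goes to the deductible. Patient owes £395 (running OOP £395). Insurer: £395 − £395 = £0.
Bill 2, £8,200: £1,050 to deductible, leaving £7,150; 25% of £7,150 = £1,787.50. Patient owes £2,837.50 (running OOP £3,232.50). Insurer: £8,200 − £2,837.50 = £5,362.50.
Bill 3, £8,040: 25% coinsurance on £8,040 = £2,010. Adding that to £3,232.50 gives £5,242.50, past the £4,750 cap; patient pays only £4,750 − £3,232.50 = £1,517.50. Insurer: £8,040 − £1,517.50 = £6,522.50.

£6,522.50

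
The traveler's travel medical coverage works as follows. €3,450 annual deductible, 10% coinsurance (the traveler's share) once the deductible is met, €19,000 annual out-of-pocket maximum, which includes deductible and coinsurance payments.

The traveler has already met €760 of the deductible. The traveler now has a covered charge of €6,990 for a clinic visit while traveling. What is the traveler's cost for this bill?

€760 of the €3,450 deductible is already met, leaving €2,690.
The remaining €4,300 (= €6,990 − €2,690) moves to coinsurance.
Coinsurance: €4,300 × 10% = €430.
Traveler responsibility before any cap: €2,690 + €430 = €3,120.
Cumulative spending €760 + €3,120 = €3,880 stays under the €19,000 maximum.

€3,120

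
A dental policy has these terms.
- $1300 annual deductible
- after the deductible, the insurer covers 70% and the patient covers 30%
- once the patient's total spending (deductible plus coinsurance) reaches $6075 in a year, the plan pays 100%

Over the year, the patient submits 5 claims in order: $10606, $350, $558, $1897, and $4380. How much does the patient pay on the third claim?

$167.40

#1 ($10606): $1300 to deductible, leaving $9306; coinsurance $9306 × 30% = $2791.80. Cost to patient: $4091.80. OOP to date $4091.80.
#2 ($350): deductible met; 30% of $350 = $105. Patient pays $105; OOP now $4196.80.
#3 ($558): 30% coinsurance on $558 = $167.40. Cost to patient: $167.40. OOP to date $4364.20.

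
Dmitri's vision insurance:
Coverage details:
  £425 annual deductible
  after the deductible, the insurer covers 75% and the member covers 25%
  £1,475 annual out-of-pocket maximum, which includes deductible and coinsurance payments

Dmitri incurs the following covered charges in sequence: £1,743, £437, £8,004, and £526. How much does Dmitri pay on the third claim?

£611.25

Claim 1 (£1,743): £425 finishes the deductible; £1,318 goes to coinsurance; coinsurance £1,318 × 25% = £329.50. Cost to member: £754.50. OOP to date £754.50.
Claim 2 (£437): deductible met; 25% of £437 = £109.25. Member pays £109.25; OOP now £863.75.
Claim 3 (£8,004): 25% coinsurance on £8,004 = £2,001. OOP would hit £2,864.75 > £1,475, so the cap limits the member to £1,475 − £863.75 = £611.25.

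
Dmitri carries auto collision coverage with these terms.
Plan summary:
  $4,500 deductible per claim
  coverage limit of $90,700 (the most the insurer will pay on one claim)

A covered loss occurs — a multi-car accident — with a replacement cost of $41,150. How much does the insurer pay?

Subtract the deductible: $41,150 − $4,500 = $36,650.
That's under the $90,700 cap, so the insurer reimburses the full $36,650.

$36,650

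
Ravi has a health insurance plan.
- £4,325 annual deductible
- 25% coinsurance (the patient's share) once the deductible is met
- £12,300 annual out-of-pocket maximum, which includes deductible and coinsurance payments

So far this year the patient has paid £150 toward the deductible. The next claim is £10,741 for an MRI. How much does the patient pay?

Remaining deductible: £4,325 − £150 = £4,175.
That leaves £10,741 − £4,175 = £6,566 for coinsurance.
Coinsurance: £6,566 × 25% = £1,641.50.
Patient responsibility before any cap: £4,175 + £1,641.50 = £5,816.50.
Year-to-date out-of-pocket becomes £150 + £5,816.50 = £5,966.50, still under the £12,300 maximum, so no cap applies.

£5,816.50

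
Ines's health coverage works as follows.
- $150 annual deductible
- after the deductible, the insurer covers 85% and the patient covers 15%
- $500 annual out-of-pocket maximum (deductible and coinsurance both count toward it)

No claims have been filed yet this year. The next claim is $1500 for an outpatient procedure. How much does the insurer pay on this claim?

Deductible not yet touched, so the first $150 of the bill goes to the deductible.
That leaves $1500 − $150 = $1350 for coinsurance.
Coinsurance: $1350 × 15% = $202.50.
Patient responsibility before any cap: $150 + $202.50 = $352.50.
Year-to-date out-of-pocket becomes $0 + $352.50 = $352.50, still under the $500 maximum, so no cap applies.
The plan picks up $1500 − $352.50 = $1147.50.

$1147.50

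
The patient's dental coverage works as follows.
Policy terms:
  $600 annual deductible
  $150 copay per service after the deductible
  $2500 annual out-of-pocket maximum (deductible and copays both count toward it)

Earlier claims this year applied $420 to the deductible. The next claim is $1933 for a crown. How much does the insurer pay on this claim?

$1603

Remaining deductible: $600 − $420 = $180.
The remaining $1753 (= $1933 − $180) moves to the copay.
Copay on this service: $150.
Patient responsibility before any cap: $180 + $150 = $330.
Cumulative spending $420 + $330 = $750 stays under the $2500 maximum.
The plan picks up $1933 − $330 = $1603.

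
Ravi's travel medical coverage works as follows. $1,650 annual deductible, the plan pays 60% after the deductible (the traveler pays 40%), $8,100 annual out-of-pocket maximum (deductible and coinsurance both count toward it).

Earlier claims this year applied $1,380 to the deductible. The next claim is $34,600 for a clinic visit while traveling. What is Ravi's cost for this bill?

$6,720

Deductible still to meet: $1,650 − $1,380 = $270.
After the $270 deductible portion, $34,600 − $270 = $34,330 is subject to coinsurance.
40% of $34,330 = $13,732 falls to the traveler.
Traveler responsibility before any cap: $270 + $13,732 = $14,002.
Adding $14,002 to the $1,380 already spent would give $15,382, which exceeds the $8,100 cap; the traveler pays just $8,100 − $1,380 = $6,720.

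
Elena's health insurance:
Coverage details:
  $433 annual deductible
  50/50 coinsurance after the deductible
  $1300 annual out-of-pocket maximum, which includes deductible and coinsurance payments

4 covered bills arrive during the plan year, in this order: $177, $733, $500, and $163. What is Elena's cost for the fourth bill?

Bill 1, $177: fully absorbed by the deductible. Patient owes $177 (running OOP $177).
Bill 2, $733: deductible takes $256, $477 remains; coinsurance $477 × 50% = $238.50. Patient owes $494.50 (running OOP $671.50).
Bill 3, $500: deductible already satisfied, so patient's share is 50% × $500 = $250. Patient pays $250; OOP now $921.50.
Bill 4, $163: deductible already satisfied, so patient's share is 50% × $163 = $81.50. Patient owes $81.50 (running OOP $1003).

$81.50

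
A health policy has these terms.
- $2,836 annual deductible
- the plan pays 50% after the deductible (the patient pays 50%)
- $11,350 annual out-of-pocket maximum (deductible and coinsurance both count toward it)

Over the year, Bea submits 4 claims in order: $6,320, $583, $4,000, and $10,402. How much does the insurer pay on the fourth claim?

Claim 1 — $6,320: $2,836 finishes the deductible; $3,484 goes to coinsurance; patient's 50% is $1,742. Patient pays $4,578; OOP now $4,578. Plan pays $6,320 − $4,578 = $1,742.
Claim 2 — $583: deductible already satisfied, so patient's share is 50% × $583 = $291.50. Patient owes $291.50 (running OOP $4,869.50). Insurer: $583 − $291.50 = $291.50.
Claim 3 — $4,000: 50% coinsurance on $4,000 = $2,000. Cost to patient: $2,000. OOP to date $6,869.50. Plan pays $4,000 − $2,000 = $2,000.
Claim 4 — $10,402: deductible met; 50% of $10,402 = $5,201. Adding that to $6,869.50 gives $12,070.50, past the $11,350 cap; patient pays only $11,350 − $6,869.50 = $4,480.50. Plan pays $10,402 − $4,480.50 = $5,921.50.

$5,921.50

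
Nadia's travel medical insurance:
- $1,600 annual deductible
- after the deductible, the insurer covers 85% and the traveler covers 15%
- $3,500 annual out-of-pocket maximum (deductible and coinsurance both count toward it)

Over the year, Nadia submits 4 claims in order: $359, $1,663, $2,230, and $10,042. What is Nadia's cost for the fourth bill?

$1,502.20

Bill 1, $359: fully absorbed by the deductible. Traveler owes $359 (running OOP $359).
Bill 2, $1,663: $1,241 finishes the deductible; $422 goes to coinsurance; coinsurance $422 × 15% = $63.30. Cost to traveler: $1,304.30. OOP to date $1,663.30.
Bill 3, $2,230: 15% coinsurance on $2,230 = $334.50. Cost to traveler: $334.50. OOP to date $1,997.80.
Bill 4, $10,042: deductible already satisfied, so traveler's share is 15% × $10,042 = $1,506.30. That would push OOP to $3,504.10, over the $3,500 cap, so traveler pays $3,500 − $1,997.80 = $1,502.20.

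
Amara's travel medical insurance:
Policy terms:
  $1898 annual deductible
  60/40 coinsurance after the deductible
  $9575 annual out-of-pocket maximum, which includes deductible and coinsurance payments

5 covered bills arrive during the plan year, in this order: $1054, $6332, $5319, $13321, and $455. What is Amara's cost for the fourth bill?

#1 ($1054): entire amount goes to the deductible. Traveler pays $1054; OOP now $1054.
#2 ($6332): deductible takes $844, $5488 remains; 40% of $5488 = $2195.20. Traveler owes $3039.20 (running OOP $4093.20).
#3 ($5319): 40% coinsurance on $5319 = $2127.60. Traveler pays $2127.60; OOP now $6220.80.
#4 ($13321): 40% coinsurance on $13321 = $5328.40. OOP would hit $11549.20 > $9575, so the cap limits the traveler to $9575 − $6220.80 = $3354.20.

$3354.20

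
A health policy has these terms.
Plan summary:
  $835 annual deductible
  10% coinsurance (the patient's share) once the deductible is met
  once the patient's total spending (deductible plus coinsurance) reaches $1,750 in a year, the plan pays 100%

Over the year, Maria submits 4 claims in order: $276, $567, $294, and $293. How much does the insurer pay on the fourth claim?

$263.70

Claim 1 ($276): all of it applies to the deductible. Patient pays $276; OOP now $276. Plan pays $276 − $276 = $0.
Claim 2 ($567): deductible takes $559, $8 remains; patient's 10% is $0.80. Patient pays $559.80; OOP now $835.80. Insurer: $567 − $559.80 = $7.20.
Claim 3 ($294): deductible met; 10% of $294 = $29.40. Cost to patient: $29.40. OOP to date $865.20. Insurer: $294 − $29.40 = $264.60.
Claim 4 ($293): 10% coinsurance on $293 = $29.30. Patient pays $29.30; OOP now $894.50. Insurer: $293 − $29.30 = $263.70.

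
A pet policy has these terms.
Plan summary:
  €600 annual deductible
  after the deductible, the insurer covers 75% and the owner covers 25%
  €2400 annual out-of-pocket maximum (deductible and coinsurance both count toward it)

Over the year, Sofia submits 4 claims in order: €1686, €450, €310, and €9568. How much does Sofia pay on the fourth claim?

€1338.50

Claim 1 (€1686): €600 finishes the deductible; €1086 goes to coinsurance; coinsurance €1086 × 25% = €271.50. Owner pays €871.50; OOP now €871.50.
Claim 2 (€450): 25% coinsurance on €450 = €112.50. Owner owes €112.50 (running OOP €984).
Claim 3 (€310): 25% coinsurance on €310 = €77.50. Owner owes €77.50 (running OOP €1061.50).
Claim 4 (€9568): deductible already satisfied, so owner's share is 25% × €9568 = €2392. That would push OOP to €3453.50, over the €2400 cap, so owner pays €2400 − €1061.50 = €1338.50.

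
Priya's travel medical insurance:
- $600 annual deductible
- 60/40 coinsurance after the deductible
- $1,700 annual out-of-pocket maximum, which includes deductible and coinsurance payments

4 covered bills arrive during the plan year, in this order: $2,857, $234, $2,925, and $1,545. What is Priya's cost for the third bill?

Bill 1, $2,857: deductible takes $600, $2,257 remains; traveler's 40% is $902.80. Traveler pays $1,502.80; OOP now $1,502.80.
Bill 2, $234: 40% coinsurance on $234 = $93.60. Cost to traveler: $93.60. OOP to date $1,596.40.
Bill 3, $2,925: 40% coinsurance on $2,925 = $1,170. That would push OOP to $2,766.40, over the $1,700 cap, so traveler pays $1,700 − $1,596.40 = $103.60.

$103.60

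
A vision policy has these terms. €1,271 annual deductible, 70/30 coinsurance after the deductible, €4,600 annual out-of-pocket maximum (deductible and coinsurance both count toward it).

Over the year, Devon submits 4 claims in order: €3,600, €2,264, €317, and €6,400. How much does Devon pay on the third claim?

Bill 1, €3,600: deductible takes €1,271, €2,329 remains; coinsurance €2,329 × 30% = €698.70. Member pays €1,969.70; OOP now €1,969.70.
Bill 2, €2,264: deductible met; 30% of €2,264 = €679.20. Member owes €679.20 (running OOP €2,648.90).
Bill 3, €317: deductible met; 30% of €317 = €95.10. Member pays €95.10; OOP now €2,744.

€95.10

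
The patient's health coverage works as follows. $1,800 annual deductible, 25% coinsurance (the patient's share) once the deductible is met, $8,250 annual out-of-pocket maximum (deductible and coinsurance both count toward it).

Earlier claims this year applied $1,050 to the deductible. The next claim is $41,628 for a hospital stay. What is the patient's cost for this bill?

$7,200

Deductible still to meet: $1,800 − $1,050 = $750.
That leaves $41,628 − $750 = $40,878 for coinsurance.
Coinsurance: $40,878 × 25% = $10,219.50.
So the patient owes $750 + $10,219.50 = $10,969.50 before any cap.
Adding $10,969.50 to the $1,050 already spent would give $12,019.50, which exceeds the $8,250 cap; the patient pays just $8,250 − $1,050 = $7,200.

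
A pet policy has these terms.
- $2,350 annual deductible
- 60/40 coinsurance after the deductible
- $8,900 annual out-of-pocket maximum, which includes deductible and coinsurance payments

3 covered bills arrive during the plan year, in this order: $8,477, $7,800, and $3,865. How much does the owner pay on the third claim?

Bill 1, $8,477: $2,350 to deductible, leaving $6,127; 40% of $6,127 = $2,450.80. Owner owes $4,800.80 (running OOP $4,800.80).
Bill 2, $7,800: deductible already satisfied, so owner's share is 40% × $7,800 = $3,120. Owner owes $3,120 (running OOP $7,920.80).
Bill 3, $3,865: deductible already satisfied, so owner's share is 40% × $3,865 = $1,546. Adding that to $7,920.80 gives $9,466.80, past the $8,900 cap; owner pays only $8,900 − $7,920.80 = $979.20.

$979.20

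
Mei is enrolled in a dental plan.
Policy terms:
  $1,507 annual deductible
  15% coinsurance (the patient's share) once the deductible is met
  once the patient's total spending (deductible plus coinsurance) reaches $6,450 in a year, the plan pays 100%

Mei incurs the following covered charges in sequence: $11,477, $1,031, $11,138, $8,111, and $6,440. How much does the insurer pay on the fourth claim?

$6,894.35

Claim 1 ($11,477): $1,507 finishes the deductible; $9,970 goes to coinsurance; 15% of $9,970 = $1,495.50. Patient pays $3,002.50; OOP now $3,002.50. Plan pays $11,477 − $3,002.50 = $8,474.50.
Claim 2 ($1,031): deductible already satisfied, so patient's share is 15% × $1,031 = $154.65. Patient pays $154.65; OOP now $3,157.15. Plan pays $1,031 − $154.65 = $876.35.
Claim 3 ($11,138): deductible already satisfied, so patient's share is 15% × $11,138 = $1,670.70. Patient owes $1,670.70 (running OOP $4,827.85). Insurer: $11,138 − $1,670.70 = $9,467.30.
Claim 4 ($8,111): 15% coinsurance on $8,111 = $1,216.65. Cost to patient: $1,216.65. OOP to date $6,044.50. Insurer: $8,111 − $1,216.65 = $6,894.35.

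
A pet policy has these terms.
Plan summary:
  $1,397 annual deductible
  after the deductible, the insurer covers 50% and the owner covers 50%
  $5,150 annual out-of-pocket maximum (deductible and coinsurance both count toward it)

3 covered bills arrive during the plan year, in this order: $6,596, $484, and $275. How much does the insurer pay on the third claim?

$137.50

Claim 1 ($6,596): deductible takes $1,397, $5,199 remains; owner's 50% is $2,599.50. Owner pays $3,996.50; OOP now $3,996.50. Plan pays $6,596 − $3,996.50 = $2,599.50.
Claim 2 ($484): 50% coinsurance on $484 = $242. Owner owes $242 (running OOP $4,238.50). Insurer: $484 − $242 = $242.
Claim 3 ($275): 50% coinsurance on $275 = $137.50. Owner owes $137.50 (running OOP $4,376). Plan pays $275 − $137.50 = $137.50.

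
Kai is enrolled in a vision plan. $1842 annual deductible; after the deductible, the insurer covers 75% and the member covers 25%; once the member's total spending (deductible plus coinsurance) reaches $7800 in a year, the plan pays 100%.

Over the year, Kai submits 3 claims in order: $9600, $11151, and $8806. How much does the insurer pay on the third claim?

$7575.25

Claim 1 — $9600: $1842 to deductible, leaving $7758; member's 25% is $1939.50. Member owes $3781.50 (running OOP $3781.50). Insurer: $9600 − $3781.50 = $5818.50.
Claim 2 — $11151: 25% coinsurance on $11151 = $2787.75. Member owes $2787.75 (running OOP $6569.25). Plan pays $11151 − $2787.75 = $8363.25.
Claim 3 — $8806: deductible already satisfied, so member's share is 25% × $8806 = $2201.50. OOP would hit $8770.75 > $7800, so the cap limits the member to $7800 − $6569.25 = $1230.75. Plan pays $8806 − $1230.75 = $7575.25.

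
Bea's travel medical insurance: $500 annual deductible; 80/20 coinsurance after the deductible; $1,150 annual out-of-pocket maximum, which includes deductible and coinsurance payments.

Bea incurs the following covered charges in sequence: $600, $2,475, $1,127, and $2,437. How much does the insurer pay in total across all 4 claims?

Claim 1 ($600): $500 finishes the deductible; $100 goes to coinsurance; 20% of $100 = $20. Cost to traveler: $520. OOP to date $520. Plan pays $600 − $520 = $80.
Claim 2 ($2,475): deductible met; 20% of $2,475 = $495. Traveler pays $495; OOP now $1,015. Plan pays $2,475 − $495 = $1,980.
Claim 3 ($1,127): 20% coinsurance on $1,127 = $225.40. Adding that to $1,015 gives $1,240.40, past the $1,150 cap; traveler pays only $1,150 − $1,015 = $135. Plan pays $1,127 − $135 = $992.
Claim 4 ($2,437): deductible met; 20% of $2,437 = $487.40. That would push OOP to $1,637.40, over the $1,150 cap, so traveler pays $1,150 − $1,150 = $0. Insurer: $2,437 − $0 = $2,437.
Insurer total: $80 + $1,980 + $992 + $2,437 = $5,489.

$5,489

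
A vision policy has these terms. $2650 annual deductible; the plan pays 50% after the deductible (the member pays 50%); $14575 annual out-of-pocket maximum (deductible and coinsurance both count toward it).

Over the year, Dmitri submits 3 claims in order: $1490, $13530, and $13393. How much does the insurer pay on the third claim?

Claim 1 ($1490): fully absorbed by the deductible. Cost to member: $1490. OOP to date $1490. Insurer: $1490 − $1490 = $0.
Claim 2 ($13530): $1160 to deductible, leaving $12370; coinsurance $12370 × 50% = $6185. Member pays $7345; OOP now $8835. Plan pays $13530 − $7345 = $6185.
Claim 3 ($13393): 50% coinsurance on $13393 = $6696.50. OOP would hit $15531.50 > $14575, so the cap limits the member to $14575 − $8835 = $5740. Insurer: $13393 − $5740 = $7653.

$7653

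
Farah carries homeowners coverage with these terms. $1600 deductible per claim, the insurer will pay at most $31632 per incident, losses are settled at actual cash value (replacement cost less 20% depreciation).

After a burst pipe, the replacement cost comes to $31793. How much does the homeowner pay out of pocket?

$7958.60

At 20% depreciation, ACV = $31793 − $6358.60 = $25434.40.
After the deductible, $25434.40 − $1600 = $23834.40 remains.
$23834.40 is within the $31632 limit, so the insurer pays $23834.40.
Homeowner's share is the uncovered remainder: $31793 − $23834.40 = $7958.60.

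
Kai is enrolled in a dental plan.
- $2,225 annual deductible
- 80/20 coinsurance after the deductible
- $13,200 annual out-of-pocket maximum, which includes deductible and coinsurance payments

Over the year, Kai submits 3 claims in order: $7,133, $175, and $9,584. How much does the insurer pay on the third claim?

$7,667.20

Claim 1 ($7,133): $2,225 to deductible, leaving $4,908; coinsurance $4,908 × 20% = $981.60. Patient owes $3,206.60 (running OOP $3,206.60). Insurer: $7,133 − $3,206.60 = $3,926.40.
Claim 2 ($175): deductible met; 20% of $175 = $35. Patient pays $35; OOP now $3,241.60. Plan pays $175 − $35 = $140.
Claim 3 ($9,584): deductible met; 20% of $9,584 = $1,916.80. Patient pays $1,916.80; OOP now $5,158.40. Plan pays $9,584 − $1,916.80 = $7,667.20.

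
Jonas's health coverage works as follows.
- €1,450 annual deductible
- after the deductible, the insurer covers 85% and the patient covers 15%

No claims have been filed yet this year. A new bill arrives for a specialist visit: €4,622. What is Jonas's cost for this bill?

€1,925.80

Nothing has been paid toward the €1,450 deductible, so the first €1,450 of this charge is applied there.
After the €1,450 deductible portion, €4,622 − €1,450 = €3,172 is subject to coinsurance.
Coinsurance: €3,172 × 15% = €475.80.
That puts the patient's cost at €1,450 + €475.80 = €1,925.80.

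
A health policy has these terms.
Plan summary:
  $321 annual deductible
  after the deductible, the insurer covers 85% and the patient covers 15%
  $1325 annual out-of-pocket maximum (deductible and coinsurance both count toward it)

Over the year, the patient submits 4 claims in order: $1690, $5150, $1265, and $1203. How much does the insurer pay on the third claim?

$1238.85

Claim 1 — $1690: $321 to deductible, leaving $1369; 15% of $1369 = $205.35. Patient owes $526.35 (running OOP $526.35). Plan pays $1690 − $526.35 = $1163.65.
Claim 2 — $5150: 15% coinsurance on $5150 = $772.50. Patient pays $772.50; OOP now $1298.85. Plan pays $5150 − $772.50 = $4377.50.
Claim 3 — $1265: deductible already satisfied, so patient's share is 15% × $1265 = $189.75. Adding that to $1298.85 gives $1488.60, past the $1325 cap; patient pays only $1325 − $1298.85 = $26.15. Insurer: $1265 − $26.15 = $1238.85.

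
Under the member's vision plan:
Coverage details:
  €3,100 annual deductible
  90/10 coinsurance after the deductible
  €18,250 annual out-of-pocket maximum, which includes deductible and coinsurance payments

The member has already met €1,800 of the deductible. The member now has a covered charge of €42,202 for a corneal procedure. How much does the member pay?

€5,390.20

Deductible still to meet: €3,100 − €1,800 = €1,300.
The remaining €40,902 (= €42,202 − €1,300) moves to coinsurance.
10% of €40,902 = €4,090.20 falls to the member.
That puts the member's cost at €1,300 + €4,090.20 = €5,390.20 before any cap.
Cumulative spending €1,800 + €5,390.20 = €7,190.20 stays under the €18,250 maximum.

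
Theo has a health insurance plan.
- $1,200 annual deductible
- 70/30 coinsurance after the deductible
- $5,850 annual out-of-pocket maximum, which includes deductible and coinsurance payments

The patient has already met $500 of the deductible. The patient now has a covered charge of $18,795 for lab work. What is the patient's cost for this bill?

$5,350

$500 of the $1,200 deductible is already met, leaving $700.
That leaves $18,795 − $700 = $18,095 for coinsurance.
Coinsurance: $18,095 × 30% = $5,428.50.
So the patient owes $700 + $5,428.50 = $6,128.50 before any cap.
Adding $6,128.50 to the $500 already spent would give $6,628.50, which exceeds the $5,850 cap; the patient pays just $5,850 − $500 = $5,350.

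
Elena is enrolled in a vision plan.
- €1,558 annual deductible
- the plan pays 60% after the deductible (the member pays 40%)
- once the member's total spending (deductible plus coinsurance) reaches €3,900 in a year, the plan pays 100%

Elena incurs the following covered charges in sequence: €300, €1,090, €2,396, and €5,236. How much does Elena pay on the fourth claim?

€1,450.80

Claim 1 (€300): entire amount goes to the deductible. Member owes €300 (running OOP €300).
Claim 2 (€1,090): fully absorbed by the deductible. Cost to member: €1,090. OOP to date €1,390.
Claim 3 (€2,396): €168 to deductible, leaving €2,228; 40% of €2,228 = €891.20. Cost to member: €1,059.20. OOP to date €2,449.20.
Claim 4 (€5,236): deductible met; 40% of €5,236 = €2,094.40. Adding that to €2,449.20 gives €4,543.60, past the €3,900 cap; member pays only €3,900 − €2,449.20 = €1,450.80.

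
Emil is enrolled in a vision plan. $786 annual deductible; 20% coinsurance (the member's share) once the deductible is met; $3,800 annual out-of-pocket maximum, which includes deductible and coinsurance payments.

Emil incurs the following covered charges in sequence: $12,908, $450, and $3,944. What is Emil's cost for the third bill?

$499.60

Claim 1 ($12,908): $786 to deductible, leaving $12,122; member's 20% is $2,424.40. Member owes $3,210.40 (running OOP $3,210.40).
Claim 2 ($450): deductible met; 20% of $450 = $90. Member pays $90; OOP now $3,300.40.
Claim 3 ($3,944): deductible met; 20% of $3,944 = $788.80. Adding that to $3,300.40 gives $4,089.20, past the $3,800 cap; member pays only $3,800 − $3,300.40 = $499.60.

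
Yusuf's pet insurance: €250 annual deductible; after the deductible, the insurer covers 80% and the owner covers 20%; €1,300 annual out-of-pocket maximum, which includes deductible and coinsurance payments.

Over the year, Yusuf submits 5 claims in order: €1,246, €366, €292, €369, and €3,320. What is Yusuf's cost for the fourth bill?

€73.80

Claim 1 — €1,246: deductible takes €250, €996 remains; coinsurance €996 × 20% = €199.20. Cost to owner: €449.20. OOP to date €449.20.
Claim 2 — €366: deductible already satisfied, so owner's share is 20% × €366 = €73.20. Owner pays €73.20; OOP now €522.40.
Claim 3 — €292: deductible already satisfied, so owner's share is 20% × €292 = €58.40. Owner owes €58.40 (running OOP €580.80).
Claim 4 — €369: 20% coinsurance on €369 = €73.80. Owner owes €73.80 (running OOP €654.60).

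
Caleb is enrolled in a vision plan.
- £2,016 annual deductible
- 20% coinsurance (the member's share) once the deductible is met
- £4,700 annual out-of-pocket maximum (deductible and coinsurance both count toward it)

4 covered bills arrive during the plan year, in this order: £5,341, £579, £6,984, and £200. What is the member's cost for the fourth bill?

Bill 1, £5,341: £2,016 to deductible, leaving £3,325; coinsurance £3,325 × 20% = £665. Cost to member: £2,681. OOP to date £2,681.
Bill 2, £579: deductible met; 20% of £579 = £115.80. Cost to member: £115.80. OOP to date £2,796.80.
Bill 3, £6,984: deductible met; 20% of £6,984 = £1,396.80. Cost to member: £1,396.80. OOP to date £4,193.60.
Bill 4, £200: deductible met; 20% of £200 = £40. Member pays £40; OOP now £4,233.60.

£40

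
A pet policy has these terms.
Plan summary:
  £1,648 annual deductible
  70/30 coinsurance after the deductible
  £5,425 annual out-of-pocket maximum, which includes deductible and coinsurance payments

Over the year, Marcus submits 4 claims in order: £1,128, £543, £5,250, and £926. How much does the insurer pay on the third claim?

Bill 1, £1,128: all of it applies to the deductible. Owner pays £1,128; OOP now £1,128. Insurer: £1,128 − £1,128 = £0.
Bill 2, £543: £520 finishes the deductible; £23 goes to coinsurance; owner's 30% is £6.90. Owner owes £526.90 (running OOP £1,654.90). Insurer: £543 − £526.90 = £16.10.
Bill 3, £5,250: deductible met; 30% of £5,250 = £1,575. Cost to owner: £1,575. OOP to date £3,229.90. Insurer: £5,250 − £1,575 = £3,675.

£3,675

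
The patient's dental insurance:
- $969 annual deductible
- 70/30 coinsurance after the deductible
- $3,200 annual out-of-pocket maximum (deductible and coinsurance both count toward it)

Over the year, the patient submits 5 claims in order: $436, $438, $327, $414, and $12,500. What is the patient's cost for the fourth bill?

$124.20

Claim 1 — $436: entire amount goes to the deductible. Patient pays $436; OOP now $436.
Claim 2 — $438: entire amount goes to the deductible. Patient owes $438 (running OOP $874).
Claim 3 — $327: $95 finishes the deductible; $232 goes to coinsurance; patient's 30% is $69.60. Cost to patient: $164.60. OOP to date $1,038.60.
Claim 4 — $414: deductible already satisfied, so patient's share is 30% × $414 = $124.20. Patient owes $124.20 (running OOP $1,162.80).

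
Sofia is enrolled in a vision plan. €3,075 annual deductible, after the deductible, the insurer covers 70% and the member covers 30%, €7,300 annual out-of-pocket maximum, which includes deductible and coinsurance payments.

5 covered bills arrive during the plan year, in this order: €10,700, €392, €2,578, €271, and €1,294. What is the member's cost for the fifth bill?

€388.20

Claim 1 (€10,700): €3,075 to deductible, leaving €7,625; 30% of €7,625 = €2,287.50. Cost to member: €5,362.50. OOP to date €5,362.50.
Claim 2 (€392): deductible already satisfied, so member's share is 30% × €392 = €117.60. Member owes €117.60 (running OOP €5,480.10).
Claim 3 (€2,578): deductible already satisfied, so member's share is 30% × €2,578 = €773.40. Cost to member: €773.40. OOP to date €6,253.50.
Claim 4 (€271): 30% coinsurance on €271 = €81.30. Member pays €81.30; OOP now €6,334.80.
Claim 5 (€1,294): 30% coinsurance on €1,294 = €388.20. Member pays €388.20; OOP now €6,723.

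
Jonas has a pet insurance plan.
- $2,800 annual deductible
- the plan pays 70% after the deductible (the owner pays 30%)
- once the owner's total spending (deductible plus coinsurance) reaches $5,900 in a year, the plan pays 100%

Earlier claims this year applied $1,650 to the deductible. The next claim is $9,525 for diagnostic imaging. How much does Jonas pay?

Deductible still to meet: $2,800 − $1,650 = $1,150.
The remaining $8,375 (= $9,525 − $1,150) moves to coinsurance.
Owner's 30% share of $8,375 is $2,512.50.
So the owner owes $1,150 + $2,512.50 = $3,662.50 before any cap.
Cumulative spending $1,650 + $3,662.50 = $5,312.50 stays under the $5,900 maximum.

$3,662.50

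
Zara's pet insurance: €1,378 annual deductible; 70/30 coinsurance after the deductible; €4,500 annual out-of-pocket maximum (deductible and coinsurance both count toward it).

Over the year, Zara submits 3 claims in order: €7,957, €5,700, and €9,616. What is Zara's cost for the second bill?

Claim 1 — €7,957: deductible takes €1,378, €6,579 remains; owner's 30% is €1,973.70. Cost to owner: €3,351.70. OOP to date €3,351.70.
Claim 2 — €5,700: deductible met; 30% of €5,700 = €1,710. OOP would hit €5,061.70 > €4,500, so the cap limits the owner to €4,500 − €3,351.70 = €1,148.30.

€1,148.30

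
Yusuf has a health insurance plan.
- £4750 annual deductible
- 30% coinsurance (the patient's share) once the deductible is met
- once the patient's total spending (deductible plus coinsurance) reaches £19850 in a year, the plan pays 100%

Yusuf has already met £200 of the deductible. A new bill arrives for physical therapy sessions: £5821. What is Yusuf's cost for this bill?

Remaining deductible: £4750 − £200 = £4550.
The remaining £1271 (= £5821 − £4550) moves to coinsurance.
Patient's 30% share of £1271 is £381.30.
So the patient owes £4550 + £381.30 = £4931.30 before any cap.
Cumulative spending £200 + £4931.30 = £5131.30 stays under the £19850 maximum.

£4931.30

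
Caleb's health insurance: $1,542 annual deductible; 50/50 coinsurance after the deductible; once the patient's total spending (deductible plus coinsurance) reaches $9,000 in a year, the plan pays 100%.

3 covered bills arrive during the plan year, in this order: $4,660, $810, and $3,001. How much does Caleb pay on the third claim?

Claim 1 ($4,660): $1,542 finishes the deductible; $3,118 goes to coinsurance; 50% of $3,118 = $1,559. Cost to patient: $3,101. OOP to date $3,101.
Claim 2 ($810): deductible met; 50% of $810 = $405. Patient owes $405 (running OOP $3,506).
Claim 3 ($3,001): deductible already satisfied, so patient's share is 50% × $3,001 = $1,500.50. Patient pays $1,500.50; OOP now $5,006.50.

$1,500.50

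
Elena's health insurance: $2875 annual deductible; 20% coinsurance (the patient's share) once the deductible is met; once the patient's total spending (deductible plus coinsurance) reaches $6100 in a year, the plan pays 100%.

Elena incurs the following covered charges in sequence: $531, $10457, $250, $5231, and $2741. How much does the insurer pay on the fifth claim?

$2234.80

#1 ($531): all of it applies to the deductible. Patient owes $531 (running OOP $531). Insurer: $531 − $531 = $0.
#2 ($10457): deductible takes $2344, $8113 remains; coinsurance $8113 × 20% = $1622.60. Patient owes $3966.60 (running OOP $4497.60). Plan pays $10457 − $3966.60 = $6490.40.
#3 ($250): deductible met; 20% of $250 = $50. Cost to patient: $50. OOP to date $4547.60. Insurer: $250 − $50 = $200.
#4 ($5231): deductible already satisfied, so patient's share is 20% × $5231 = $1046.20. Cost to patient: $1046.20. OOP to date $5593.80. Insurer: $5231 − $1046.20 = $4184.80.
#5 ($2741): deductible met; 20% of $2741 = $548.20. That would push OOP to $6142, over the $6100 cap, so patient pays $6100 − $5593.80 = $506.20. Insurer: $2741 − $506.20 = $2234.80.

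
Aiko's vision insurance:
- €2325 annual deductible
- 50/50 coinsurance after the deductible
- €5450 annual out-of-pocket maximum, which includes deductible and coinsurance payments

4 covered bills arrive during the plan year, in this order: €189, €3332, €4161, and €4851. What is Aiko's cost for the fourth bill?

€446.50

#1 (€189): entire amount goes to the deductible. Member pays €189; OOP now €189.
#2 (€3332): deductible takes €2136, €1196 remains; coinsurance €1196 × 50% = €598. Member owes €2734 (running OOP €2923).
#3 (€4161): deductible met; 50% of €4161 = €2080.50. Member owes €2080.50 (running OOP €5003.50).
#4 (€4851): deductible already satisfied, so member's share is 50% × €4851 = €2425.50. That would push OOP to €7429, over the €5450 cap, so member pays €5450 − €5003.50 = €446.50.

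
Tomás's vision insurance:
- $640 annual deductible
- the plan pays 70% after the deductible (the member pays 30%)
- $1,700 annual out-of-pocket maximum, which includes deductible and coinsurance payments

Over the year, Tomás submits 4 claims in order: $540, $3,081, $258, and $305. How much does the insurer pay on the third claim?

$180.60

Bill 1, $540: entire amount goes to the deductible. Member owes $540 (running OOP $540). Plan pays $540 − $540 = $0.
Bill 2, $3,081: deductible takes $100, $2,981 remains; 30% of $2,981 = $894.30. Member owes $994.30 (running OOP $1,534.30). Insurer: $3,081 − $994.30 = $2,086.70.
Bill 3, $258: deductible already satisfied, so member's share is 30% × $258 = $77.40. Cost to member: $77.40. OOP to date $1,611.70. Insurer: $258 − $77.40 = $180.60.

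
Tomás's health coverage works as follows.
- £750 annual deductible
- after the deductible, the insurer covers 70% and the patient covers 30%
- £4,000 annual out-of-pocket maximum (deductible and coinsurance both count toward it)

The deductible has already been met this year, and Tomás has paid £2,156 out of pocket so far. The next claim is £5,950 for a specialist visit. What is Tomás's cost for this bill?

£1,785

The deductible is already satisfied, so the full bill goes to coinsurance.
Coinsurance: £5,950 × 30% = £1,785.
Total out-of-pocket so far would be £2,156 + £1,785 = £3,941, below the £4,000 cap — no reduction.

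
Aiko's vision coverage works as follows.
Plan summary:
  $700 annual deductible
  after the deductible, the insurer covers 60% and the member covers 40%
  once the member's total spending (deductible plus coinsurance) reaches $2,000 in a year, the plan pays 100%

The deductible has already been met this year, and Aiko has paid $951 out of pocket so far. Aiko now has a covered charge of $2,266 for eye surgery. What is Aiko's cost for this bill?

$906.40

With the deductible met, the entire $2,266 is subject to coinsurance.
Coinsurance: $2,266 × 40% = $906.40.
Year-to-date out-of-pocket becomes $951 + $906.40 = $1,857.40, still under the $2,000 maximum, so no cap applies.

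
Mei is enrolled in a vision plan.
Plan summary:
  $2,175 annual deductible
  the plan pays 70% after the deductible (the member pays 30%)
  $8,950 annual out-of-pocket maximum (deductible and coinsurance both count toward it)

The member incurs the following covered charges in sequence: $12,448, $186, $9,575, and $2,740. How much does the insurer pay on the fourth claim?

Claim 1 — $12,448: $2,175 to deductible, leaving $10,273; coinsurance $10,273 × 30% = $3,081.90. Member owes $5,256.90 (running OOP $5,256.90). Insurer: $12,448 − $5,256.90 = $7,191.10.
Claim 2 — $186: deductible met; 30% of $186 = $55.80. Member pays $55.80; OOP now $5,312.70. Insurer: $186 − $55.80 = $130.20.
Claim 3 — $9,575: deductible met; 30% of $9,575 = $2,872.50. Member pays $2,872.50; OOP now $8,185.20. Insurer: $9,575 − $2,872.50 = $6,702.50.
Claim 4 — $2,740: 30% coinsurance on $2,740 = $822. Adding that to $8,185.20 gives $9,007.20, past the $8,950 cap; member pays only $8,950 − $8,185.20 = $764.80. Plan pays $2,740 − $764.80 = $1,975.20.

$1,975.20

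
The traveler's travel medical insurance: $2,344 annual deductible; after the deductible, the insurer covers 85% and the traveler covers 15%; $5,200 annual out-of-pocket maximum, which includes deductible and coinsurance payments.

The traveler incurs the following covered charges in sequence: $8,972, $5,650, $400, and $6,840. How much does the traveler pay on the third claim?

Claim 1 — $8,972: $2,344 finishes the deductible; $6,628 goes to coinsurance; coinsurance $6,628 × 15% = $994.20. Traveler pays $3,338.20; OOP now $3,338.20.
Claim 2 — $5,650: 15% coinsurance on $5,650 = $847.50. Traveler owes $847.50 (running OOP $4,185.70).
Claim 3 — $400: deductible met; 15% of $400 = $60. Traveler owes $60 (running OOP $4,245.70).

$60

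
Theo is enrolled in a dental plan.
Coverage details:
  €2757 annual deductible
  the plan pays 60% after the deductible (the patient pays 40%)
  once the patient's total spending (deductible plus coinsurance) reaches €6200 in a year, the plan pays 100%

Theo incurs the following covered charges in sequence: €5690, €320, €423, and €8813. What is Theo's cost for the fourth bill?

€1972.60

#1 (€5690): €2757 finishes the deductible; €2933 goes to coinsurance; 40% of €2933 = €1173.20. Patient pays €3930.20; OOP now €3930.20.
#2 (€320): deductible met; 40% of €320 = €128. Patient pays €128; OOP now €4058.20.
#3 (€423): deductible already satisfied, so patient's share is 40% × €423 = €169.20. Patient owes €169.20 (running OOP €4227.40).
#4 (€8813): deductible already satisfied, so patient's share is 40% × €8813 = €3525.20. Adding that to €4227.40 gives €7752.60, past the €6200 cap; patient pays only €6200 − €4227.40 = €1972.60.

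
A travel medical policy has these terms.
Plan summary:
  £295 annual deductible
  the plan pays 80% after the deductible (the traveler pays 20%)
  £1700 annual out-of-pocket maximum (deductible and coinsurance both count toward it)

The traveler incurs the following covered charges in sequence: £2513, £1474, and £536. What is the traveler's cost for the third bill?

Claim 1 — £2513: £295 to deductible, leaving £2218; 20% of £2218 = £443.60. Traveler owes £738.60 (running OOP £738.60).
Claim 2 — £1474: deductible met; 20% of £1474 = £294.80. Traveler pays £294.80; OOP now £1033.40.
Claim 3 — £536: deductible already satisfied, so traveler's share is 20% × £536 = £107.20. Traveler pays £107.20; OOP now £1140.60.

£107.20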